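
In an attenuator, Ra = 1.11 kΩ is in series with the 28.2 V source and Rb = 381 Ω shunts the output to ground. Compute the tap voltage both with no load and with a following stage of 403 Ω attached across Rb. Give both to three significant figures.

Unloaded: 7.21 V; loaded: 4.23 V

Open-circuit: V = 28.2 × 381/(1110 + 381) = 7.21 V.
With the load, Rb becomes Rb‖R_L = 195.8 Ω, so V = 28.2 × 195.8/1306 = 4.23 V.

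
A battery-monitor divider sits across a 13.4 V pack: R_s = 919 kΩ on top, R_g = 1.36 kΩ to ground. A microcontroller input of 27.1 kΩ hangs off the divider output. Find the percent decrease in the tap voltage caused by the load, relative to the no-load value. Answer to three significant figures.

4.77 %

The divider's output (Thévenin) resistance is R_s‖R_g = 1.358 kΩ.
Fractional drop under load = R_th/(R_th + R_L) = 1.358 / (1.358 + 27.1) = 0.04772.
So the output falls by 4.77 %.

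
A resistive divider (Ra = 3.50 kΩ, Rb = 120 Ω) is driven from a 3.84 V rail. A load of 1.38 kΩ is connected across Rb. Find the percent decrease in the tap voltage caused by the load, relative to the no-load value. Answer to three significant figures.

The divider's output (Thévenin) resistance is Ra‖Rb = 116.0 Ω.
Fractional drop under load = R_th/(R_th + R_L) = 116.0 / (116.0 + 1380) = 0.07755.
So the output falls by 7.76 %.

7.76 %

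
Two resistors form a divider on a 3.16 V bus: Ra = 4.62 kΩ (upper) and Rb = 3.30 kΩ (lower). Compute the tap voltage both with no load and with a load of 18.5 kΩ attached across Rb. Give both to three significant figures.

Unloaded: 1.32 V; loaded: 1.19 V

Open-circuit: V = 3.16 × 3.30/(4.62 + 3.30) = 1.32 V.
With the load, Rb becomes Rb‖R_L = 2.800 kΩ, so V = 3.16 × 2.800/7.420 = 1.19 V.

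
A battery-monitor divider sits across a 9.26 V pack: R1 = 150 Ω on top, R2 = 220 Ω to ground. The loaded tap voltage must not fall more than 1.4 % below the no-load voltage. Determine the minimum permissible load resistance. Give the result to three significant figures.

Output resistance R_th = R1‖R2 = (150 × 220)/370.0 = 89.19 Ω.
The fractional drop is R_th/(R_th + R_L); requiring this ≤ 0.0140 gives R_L ≥ R_th(1/0.0140 − 1) = 89.19 × 70.43 = 6.28 kΩ.

R_L(min) ≈ 6.28 kΩ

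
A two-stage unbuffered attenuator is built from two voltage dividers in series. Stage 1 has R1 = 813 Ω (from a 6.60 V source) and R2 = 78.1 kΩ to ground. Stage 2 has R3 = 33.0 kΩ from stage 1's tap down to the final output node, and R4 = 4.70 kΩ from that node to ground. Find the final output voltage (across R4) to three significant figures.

Stage 2 presents R3+R4 = 37700 Ω as a load on stage 1's tap.
Stage 1's lower leg becomes R2‖(R3+R4) = 25430 Ω, so V_mid = 6.60 × 25430/26240 = 6.396 V.
Stage 2 is itself unloaded: V_out = V_mid × R4/(R3+R4) = 6.396 × 4700/37700 = 0.797 V.

V_out ≈ 0.797 V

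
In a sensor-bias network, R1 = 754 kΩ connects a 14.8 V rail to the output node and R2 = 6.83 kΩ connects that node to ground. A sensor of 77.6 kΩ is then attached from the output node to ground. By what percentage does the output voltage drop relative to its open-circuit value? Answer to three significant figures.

8.02 %

The divider's output (Thévenin) resistance is R1‖R2 = 6.769 kΩ.
Fractional drop under load = R_th/(R_th + R_L) = 6.769 / (6.769 + 77.6) = 0.08023.
So the output falls by 8.02 %.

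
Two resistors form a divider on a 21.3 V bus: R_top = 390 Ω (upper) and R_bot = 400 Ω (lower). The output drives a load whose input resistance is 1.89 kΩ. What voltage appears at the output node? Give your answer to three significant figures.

V_out ≈ 9.76 V

The load sits in parallel with R_bot: R_bot‖R_L = (400 × 1890) / (400 + 1890) = 330.1 Ω.
V_out = 21.3 × 330.1 / (390 + 330.1) = 21.3 × 330.1/720.1 = 9.76 V.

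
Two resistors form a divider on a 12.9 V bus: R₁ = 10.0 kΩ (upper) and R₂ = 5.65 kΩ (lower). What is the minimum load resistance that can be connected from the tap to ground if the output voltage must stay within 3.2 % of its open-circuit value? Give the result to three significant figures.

R_L(min) ≈ 109 kΩ

Output resistance R_th = R₁‖R₂ = (10.0 × 5.65)/15.65 = 3.610 kΩ.
The fractional drop is R_th/(R_th + R_L); requiring this ≤ 0.0320 gives R_L ≥ R_th(1/0.0320 − 1) = 3.610 × 30.25 = 109 kΩ.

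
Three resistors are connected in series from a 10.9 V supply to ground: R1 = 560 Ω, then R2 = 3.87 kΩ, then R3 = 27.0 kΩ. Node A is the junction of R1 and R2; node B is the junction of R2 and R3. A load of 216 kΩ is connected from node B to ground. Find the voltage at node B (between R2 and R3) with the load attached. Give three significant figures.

V ≈ 9.20 V

At node B, R3 is in parallel with the load: R3‖R_L = 24000 Ω.
Below node A the resistance is R2 + (R3‖R_L) = 27870 Ω, so V_A = 10.9 × 27870/28430 = 10.69 V.
Then V_B = V_A × (R3‖R_L)/(R2 + R3‖R_L) = 10.69 × 24000/27870 = 9.20 V.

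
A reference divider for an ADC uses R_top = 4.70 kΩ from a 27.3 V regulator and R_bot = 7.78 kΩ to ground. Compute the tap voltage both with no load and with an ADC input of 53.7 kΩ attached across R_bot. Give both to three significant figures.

Open-circuit: V = 27.3 × 7.78/(4.70 + 7.78) = 17.0 V.
With the load, R_bot becomes R_bot‖R_L = 6.795 kΩ, so V = 27.3 × 6.795/11.50 = 16.1 V.

Unloaded: 17.0 V; loaded: 16.1 V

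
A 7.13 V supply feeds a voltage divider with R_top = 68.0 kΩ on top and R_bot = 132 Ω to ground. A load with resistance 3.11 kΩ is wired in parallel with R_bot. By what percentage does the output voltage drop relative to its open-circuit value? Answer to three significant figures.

4.06 %

The divider's output (Thévenin) resistance is R_top‖R_bot = 131.7 Ω.
Fractional drop under load = R_th/(R_th + R_L) = 131.7 / (131.7 + 3110) = 0.04064.
So the output falls by 4.06 %.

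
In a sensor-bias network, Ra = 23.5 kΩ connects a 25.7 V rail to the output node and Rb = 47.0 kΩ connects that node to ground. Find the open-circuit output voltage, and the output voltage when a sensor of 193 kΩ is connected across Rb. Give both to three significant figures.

Unloaded: 17.1 V; loaded: 15.8 V

Open-circuit: V = 25.7 × 47.0/(23.5 + 47.0) = 17.1 V.
With the load, Rb becomes Rb‖R_L = 37.80 kΩ, so V = 25.7 × 37.80/61.30 = 15.8 V.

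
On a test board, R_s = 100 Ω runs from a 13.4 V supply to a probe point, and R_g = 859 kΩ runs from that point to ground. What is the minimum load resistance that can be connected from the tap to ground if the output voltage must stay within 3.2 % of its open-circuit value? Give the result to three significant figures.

R_L(min) ≈ 3.02 kΩ

Output resistance R_th = R_s‖R_g = (100 × 859000)/859100 = 99.99 Ω.
The fractional drop is R_th/(R_th + R_L); requiring this ≤ 0.0320 gives R_L ≥ R_th(1/0.0320 − 1) = 99.99 × 30.25 = 3.02 kΩ.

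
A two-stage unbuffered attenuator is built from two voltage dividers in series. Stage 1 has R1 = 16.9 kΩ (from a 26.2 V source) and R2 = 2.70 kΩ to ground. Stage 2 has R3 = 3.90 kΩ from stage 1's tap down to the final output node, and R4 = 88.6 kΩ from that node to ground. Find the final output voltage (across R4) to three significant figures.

V_out ≈ 3.37 V

Stage 2 presents R3+R4 = 92.50 kΩ as a load on stage 1's tap.
Stage 1's lower leg becomes R2‖(R3+R4) = 2.623 kΩ, so V_mid = 26.2 × 2.623/19.52 = 3.521 V.
Stage 2 is itself unloaded: V_out = V_mid × R4/(R3+R4) = 3.521 × 88.6/92.50 = 3.37 V.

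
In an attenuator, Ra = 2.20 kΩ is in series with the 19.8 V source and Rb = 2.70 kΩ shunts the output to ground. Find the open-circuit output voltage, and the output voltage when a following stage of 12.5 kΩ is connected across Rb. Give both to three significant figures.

Unloaded: 10.9 V; loaded: 9.95 V

Open-circuit: V = 19.8 × 2.70/(2.20 + 2.70) = 10.9 V.
With the load, Rb becomes Rb‖R_L = 2.220 kΩ, so V = 19.8 × 2.220/4.420 = 9.95 V.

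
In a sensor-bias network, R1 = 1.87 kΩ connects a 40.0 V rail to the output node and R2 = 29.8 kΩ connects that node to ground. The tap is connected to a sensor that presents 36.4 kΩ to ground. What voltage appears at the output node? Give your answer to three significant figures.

V_out ≈ 35.9 V

The load sits in parallel with R2: R2‖R_L = (29.8 × 36.4) / (29.8 + 36.4) = 16.39 kΩ.
V_out = 40.0 × 16.39 / (1.87 + 16.39) = 40.0 × 16.39/18.26 = 35.9 V.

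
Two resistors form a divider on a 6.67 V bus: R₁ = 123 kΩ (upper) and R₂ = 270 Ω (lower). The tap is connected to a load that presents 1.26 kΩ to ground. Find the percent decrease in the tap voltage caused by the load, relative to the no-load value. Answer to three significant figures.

The divider's output (Thévenin) resistance is R₁‖R₂ = 269.4 Ω.
Fractional drop under load = R_th/(R_th + R_L) = 269.4 / (269.4 + 1260) = 0.1762.
So the output falls by 17.6 %.

17.6 %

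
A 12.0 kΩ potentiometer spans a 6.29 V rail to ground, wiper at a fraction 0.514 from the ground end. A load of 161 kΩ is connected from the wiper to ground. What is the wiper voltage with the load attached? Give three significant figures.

V ≈ 3.17 V

The wiper splits the pot into (1−α)R = 5.832 kΩ above and αR = 6.168 kΩ below.
Lower section ‖ load = 5.940 kΩ.
V_wiper = 6.29 × 5.940/(5.832 + 5.940) = 3.17 V.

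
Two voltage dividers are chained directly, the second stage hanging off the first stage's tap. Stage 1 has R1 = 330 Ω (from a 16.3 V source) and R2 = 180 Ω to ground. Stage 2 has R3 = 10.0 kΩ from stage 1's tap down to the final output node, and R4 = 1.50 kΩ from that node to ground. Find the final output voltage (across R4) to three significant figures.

Stage 2 presents R3+R4 = 11500 Ω as a load on stage 1's tap.
Stage 1's lower leg becomes R2‖(R3+R4) = 177.2 Ω, so V_mid = 16.3 × 177.2/507.2 = 5.695 V.
Stage 2 is itself unloaded: V_out = V_mid × R4/(R3+R4) = 5.695 × 1500/11500 = 0.743 V.

V_out ≈ 0.743 V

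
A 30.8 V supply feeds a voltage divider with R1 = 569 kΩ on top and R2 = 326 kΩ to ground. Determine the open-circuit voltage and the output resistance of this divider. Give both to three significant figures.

V_th = 11.2 V, R_th = 207 kΩ

V_th is the open-circuit tap voltage: 30.8 × 326/(569 + 326) = 11.2 V.
With the supply zeroed, R1 and R2 appear in parallel from the tap: R_th = R1‖R2 = (569 × 326)/895.0 = 207 kΩ.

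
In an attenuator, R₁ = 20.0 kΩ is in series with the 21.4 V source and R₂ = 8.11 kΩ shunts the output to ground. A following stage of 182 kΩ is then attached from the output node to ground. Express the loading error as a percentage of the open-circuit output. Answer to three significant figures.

3.07 %

The divider's output (Thévenin) resistance is R₁‖R₂ = 5.770 kΩ.
Fractional drop under load = R_th/(R_th + R_L) = 5.770 / (5.770 + 182) = 0.03073.
So the output falls by 3.07 %.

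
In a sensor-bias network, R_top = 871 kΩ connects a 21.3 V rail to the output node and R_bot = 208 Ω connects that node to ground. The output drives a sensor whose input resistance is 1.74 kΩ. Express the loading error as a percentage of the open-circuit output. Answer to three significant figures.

The divider's output (Thévenin) resistance is R_top‖R_bot = 208.0 Ω.
Fractional drop under load = R_th/(R_th + R_L) = 208.0 / (208.0 + 1740) = 0.1068.
So the output falls by 10.7 %.

10.7 %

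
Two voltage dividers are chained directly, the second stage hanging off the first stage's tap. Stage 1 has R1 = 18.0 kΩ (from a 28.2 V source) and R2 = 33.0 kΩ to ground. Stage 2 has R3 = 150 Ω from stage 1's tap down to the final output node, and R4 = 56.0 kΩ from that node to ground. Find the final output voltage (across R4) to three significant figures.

V_out ≈ 15.1 V

Stage 2 presents R3+R4 = 56150 Ω as a load on stage 1's tap.
Stage 1's lower leg becomes R2‖(R3+R4) = 20780 Ω, so V_mid = 28.2 × 20780/38780 = 15.11 V.
Stage 2 is itself unloaded: V_out = V_mid × R4/(R3+R4) = 15.11 × 56000/56150 = 15.1 V.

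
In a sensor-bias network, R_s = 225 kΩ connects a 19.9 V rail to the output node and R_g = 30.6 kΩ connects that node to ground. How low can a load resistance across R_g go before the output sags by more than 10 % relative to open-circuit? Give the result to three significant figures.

R_L(min) ≈ 242 kΩ

Output resistance R_th = R_s‖R_g = (225 × 30.6)/255.6 = 26.94 kΩ.
The fractional drop is R_th/(R_th + R_L); requiring this ≤ 0.100 gives R_L ≥ R_th(1/0.100 − 1) = 26.94 × 9.000 = 242 kΩ.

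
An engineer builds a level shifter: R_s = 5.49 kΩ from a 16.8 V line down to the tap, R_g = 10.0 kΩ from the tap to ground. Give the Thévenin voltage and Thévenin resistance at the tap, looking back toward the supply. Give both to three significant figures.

V_th = 10.8 V, R_th = 3.54 kΩ

V_th is the open-circuit tap voltage: 16.8 × 10.0/(5.49 + 10.0) = 10.8 V.
With the supply zeroed, R_s and R_g appear in parallel from the tap: R_th = R_s‖R_g = (5.49 × 10.0)/15.49 = 3.54 kΩ.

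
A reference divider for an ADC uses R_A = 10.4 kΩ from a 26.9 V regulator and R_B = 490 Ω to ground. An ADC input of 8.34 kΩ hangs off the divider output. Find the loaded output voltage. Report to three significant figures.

V_out ≈ 1.15 V

The load sits in parallel with R_B: R_B‖R_L = (490 × 8340) / (490 + 8340) = 462.8 Ω.
V_out = 26.9 × 462.8 / (10400 + 462.8) = 26.9 × 462.8/10860 = 1.15 V.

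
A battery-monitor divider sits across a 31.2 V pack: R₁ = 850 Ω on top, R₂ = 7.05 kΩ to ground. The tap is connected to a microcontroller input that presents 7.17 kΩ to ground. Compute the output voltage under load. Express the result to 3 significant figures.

The load sits in parallel with R₂: R₂‖R_L = (7050 × 7170) / (7050 + 7170) = 3555 Ω.
V_out = 31.2 × 3555 / (850 + 3555) = 31.2 × 3555/4405 = 25.2 V.

V_out ≈ 25.2 V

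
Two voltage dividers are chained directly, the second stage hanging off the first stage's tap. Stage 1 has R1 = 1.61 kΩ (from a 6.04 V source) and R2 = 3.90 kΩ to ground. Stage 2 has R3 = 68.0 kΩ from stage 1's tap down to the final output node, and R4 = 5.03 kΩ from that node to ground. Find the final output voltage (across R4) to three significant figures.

Stage 2 presents R3+R4 = 73.03 kΩ as a load on stage 1's tap.
Stage 1's lower leg becomes R2‖(R3+R4) = 3.702 kΩ, so V_mid = 6.04 × 3.702/5.312 = 4.209 V.
Stage 2 is itself unloaded: V_out = V_mid × R4/(R3+R4) = 4.209 × 5.03/73.03 = 0.290 V.

V_out ≈ 0.290 V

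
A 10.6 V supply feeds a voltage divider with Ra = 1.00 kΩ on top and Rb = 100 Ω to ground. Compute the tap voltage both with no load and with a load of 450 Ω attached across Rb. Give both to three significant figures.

Unloaded: 0.964 V; loaded: 0.802 V

Open-circuit: V = 10.6 × 100/(1000 + 100) = 0.964 V.
With the load, Rb becomes Rb‖R_L = 81.82 Ω, so V = 10.6 × 81.82/1082 = 0.802 V.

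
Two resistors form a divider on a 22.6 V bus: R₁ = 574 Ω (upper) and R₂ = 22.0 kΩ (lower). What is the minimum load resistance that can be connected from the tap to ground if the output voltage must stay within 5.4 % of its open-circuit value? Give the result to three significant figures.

R_L(min) ≈ 9.80 kΩ

Output resistance R_th = R₁‖R₂ = (574 × 22000)/22570 = 559.4 Ω.
The fractional drop is R_th/(R_th + R_L); requiring this ≤ 0.0540 gives R_L ≥ R_th(1/0.0540 − 1) = 559.4 × 17.52 = 9.80 kΩ.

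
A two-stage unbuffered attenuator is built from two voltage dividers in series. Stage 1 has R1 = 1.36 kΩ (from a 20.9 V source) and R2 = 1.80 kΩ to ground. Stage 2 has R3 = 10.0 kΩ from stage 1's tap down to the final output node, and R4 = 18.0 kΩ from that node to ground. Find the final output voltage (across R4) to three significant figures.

Stage 2 presents R3+R4 = 28.00 kΩ as a load on stage 1's tap.
Stage 1's lower leg becomes R2‖(R3+R4) = 1.691 kΩ, so V_mid = 20.9 × 1.691/3.051 = 11.58 V.
Stage 2 is itself unloaded: V_out = V_mid × R4/(R3+R4) = 11.58 × 18.0/28.00 = 7.45 V.

V_out ≈ 7.45 V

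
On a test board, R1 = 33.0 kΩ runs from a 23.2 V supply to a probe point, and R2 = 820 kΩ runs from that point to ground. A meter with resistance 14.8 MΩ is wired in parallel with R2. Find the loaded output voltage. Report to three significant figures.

V_out ≈ 22.3 V

The load sits in parallel with R2: R2‖R_L = (820 × 14800) / (820 + 14800) = 777.0 kΩ.
V_out = 23.2 × 777.0 / (33.0 + 777.0) = 23.2 × 777.0/810.0 = 22.3 V.
(Unloaded it would have been 22.3 V.)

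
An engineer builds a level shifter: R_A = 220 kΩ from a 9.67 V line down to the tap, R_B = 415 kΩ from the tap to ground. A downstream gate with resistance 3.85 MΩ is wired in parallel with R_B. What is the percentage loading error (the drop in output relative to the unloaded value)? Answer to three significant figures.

The divider's output (Thévenin) resistance is R_A‖R_B = 143.8 kΩ.
Fractional drop under load = R_th/(R_th + R_L) = 143.8 / (143.8 + 3850) = 0.03600.
So the output falls by 3.60 %.

3.60 %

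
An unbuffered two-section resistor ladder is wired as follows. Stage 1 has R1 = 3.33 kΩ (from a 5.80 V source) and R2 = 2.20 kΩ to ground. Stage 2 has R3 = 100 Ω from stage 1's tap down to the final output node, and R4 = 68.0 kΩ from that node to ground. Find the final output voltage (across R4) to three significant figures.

V_out ≈ 2.26 V

Stage 2 presents R3+R4 = 68100 Ω as a load on stage 1's tap.
Stage 1's lower leg becomes R2‖(R3+R4) = 2131 Ω, so V_mid = 5.80 × 2131/5461 = 2.263 V.
Stage 2 is itself unloaded: V_out = V_mid × R4/(R3+R4) = 2.263 × 68000/68100 = 2.26 V.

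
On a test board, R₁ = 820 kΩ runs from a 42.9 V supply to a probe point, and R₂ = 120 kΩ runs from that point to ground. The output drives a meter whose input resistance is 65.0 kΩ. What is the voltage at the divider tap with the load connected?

The load sits in parallel with R₂: R₂‖R_L = (120 × 65.0) / (120 + 65.0) = 42.16 kΩ.
V_out = 42.9 × 42.16 / (820 + 42.16) = 42.9 × 42.16/862.2 = 2.10 V.
(Unloaded it would have been 5.48 V.)

V_out ≈ 2.10 V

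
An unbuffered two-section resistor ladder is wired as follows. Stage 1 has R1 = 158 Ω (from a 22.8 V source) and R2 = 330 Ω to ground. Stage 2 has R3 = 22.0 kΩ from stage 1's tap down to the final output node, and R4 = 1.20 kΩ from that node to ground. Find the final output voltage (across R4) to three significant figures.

V_out ≈ 0.794 V

Stage 2 presents R3+R4 = 23200 Ω as a load on stage 1's tap.
Stage 1's lower leg becomes R2‖(R3+R4) = 325.4 Ω, so V_mid = 22.8 × 325.4/483.4 = 15.35 V.
Stage 2 is itself unloaded: V_out = V_mid × R4/(R3+R4) = 15.35 × 1200/23200 = 0.794 V.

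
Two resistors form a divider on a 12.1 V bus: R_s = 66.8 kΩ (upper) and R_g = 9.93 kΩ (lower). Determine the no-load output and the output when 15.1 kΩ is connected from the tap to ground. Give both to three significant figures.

Open-circuit: V = 12.1 × 9.93/(66.8 + 9.93) = 1.57 V.
With the load, R_g becomes R_g‖R_L = 5.991 kΩ, so V = 12.1 × 5.991/72.79 = 0.996 V.

Unloaded: 1.57 V; loaded: 0.996 V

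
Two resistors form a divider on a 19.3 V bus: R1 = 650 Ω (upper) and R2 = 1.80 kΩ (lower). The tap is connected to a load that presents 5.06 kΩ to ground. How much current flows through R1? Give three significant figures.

I ≈ 9.76 mA

R2‖R_L = 1328 Ω, so the source sees R1 + R2‖R_L = 1978 Ω.
I = 19.3 V / 1978 Ω = 9.76 mA.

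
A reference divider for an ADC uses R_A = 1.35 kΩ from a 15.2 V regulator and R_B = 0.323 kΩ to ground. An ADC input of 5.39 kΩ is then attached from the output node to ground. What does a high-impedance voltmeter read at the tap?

The load sits in parallel with R_B: R_B‖R_L = (323 × 5390) / (323 + 5390) = 304.7 Ω.
V_out = 15.2 × 304.7 / (1350 + 304.7) = 15.2 × 304.7/1655 = 2.80 V.
(Unloaded it would have been 2.93 V.)

V_out ≈ 2.80 V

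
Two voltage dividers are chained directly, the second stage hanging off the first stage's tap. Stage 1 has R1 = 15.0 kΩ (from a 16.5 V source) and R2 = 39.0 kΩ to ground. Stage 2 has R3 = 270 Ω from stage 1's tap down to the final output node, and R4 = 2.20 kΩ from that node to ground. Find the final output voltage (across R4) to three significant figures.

V_out ≈ 1.97 V

Stage 2 presents R3+R4 = 2470 Ω as a load on stage 1's tap.
Stage 1's lower leg becomes R2‖(R3+R4) = 2323 Ω, so V_mid = 16.5 × 2323/17320 = 2.213 V.
Stage 2 is itself unloaded: V_out = V_mid × R4/(R3+R4) = 2.213 × 2200/2470 = 1.97 V.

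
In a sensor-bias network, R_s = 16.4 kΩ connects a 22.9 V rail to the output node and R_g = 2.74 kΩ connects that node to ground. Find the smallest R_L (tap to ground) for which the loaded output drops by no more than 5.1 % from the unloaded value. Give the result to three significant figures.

Output resistance R_th = R_s‖R_g = (16.4 × 2.74)/19.14 = 2.348 kΩ.
The fractional drop is R_th/(R_th + R_L); requiring this ≤ 0.0510 gives R_L ≥ R_th(1/0.0510 − 1) = 2.348 × 18.61 = 43.7 kΩ.

R_L(min) ≈ 43.7 kΩ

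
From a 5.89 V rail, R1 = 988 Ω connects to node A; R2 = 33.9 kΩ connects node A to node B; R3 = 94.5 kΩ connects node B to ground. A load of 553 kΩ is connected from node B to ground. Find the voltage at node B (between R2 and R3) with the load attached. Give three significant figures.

At node B, R3 is in parallel with the load: R3‖R_L = 80710 Ω.
Below node A the resistance is R2 + (R3‖R_L) = 114600 Ω, so V_A = 5.89 × 114600/115600 = 5.840 V.
Then V_B = V_A × (R3‖R_L)/(R2 + R3‖R_L) = 5.840 × 80710/114600 = 4.11 V.

V ≈ 4.11 V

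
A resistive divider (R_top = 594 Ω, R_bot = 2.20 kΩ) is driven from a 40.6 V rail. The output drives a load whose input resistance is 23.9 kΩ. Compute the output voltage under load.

V_out ≈ 31.4 V

The load sits in parallel with R_bot: R_bot‖R_L = (2200 × 23900) / (2200 + 23900) = 2015 Ω.
V_out = 40.6 × 2015 / (594 + 2015) = 40.6 × 2015/2609 = 31.4 V.
(Unloaded it would have been 32.0 V.)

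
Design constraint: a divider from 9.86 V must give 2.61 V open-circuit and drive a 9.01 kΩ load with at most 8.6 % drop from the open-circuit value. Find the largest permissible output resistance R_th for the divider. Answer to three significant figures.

R_th ≤ 848 Ω

Loading drop = R_th/(R_th + R_L) ≤ 0.0860, so R_th ≤ R_L · ε/(1−ε) = 9.01 kΩ × 0.0860/0.9140 = 848 Ω.
(Any R1, R2 with R2/(R1+R2) = 0.265 and R1‖R2 ≤ 848 Ω will meet the spec.)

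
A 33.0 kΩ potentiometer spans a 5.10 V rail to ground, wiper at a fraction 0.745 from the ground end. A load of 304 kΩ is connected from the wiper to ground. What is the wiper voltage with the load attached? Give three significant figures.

V ≈ 3.72 V

The wiper splits the pot into (1−α)R = 8.415 kΩ above and αR = 24.59 kΩ below.
Lower section ‖ load = 22.75 kΩ.
V_wiper = 5.10 × 22.75/(8.415 + 22.75) = 3.72 V.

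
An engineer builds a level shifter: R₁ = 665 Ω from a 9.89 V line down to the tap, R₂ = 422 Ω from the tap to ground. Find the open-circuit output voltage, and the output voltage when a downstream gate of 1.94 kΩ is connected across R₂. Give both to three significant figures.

Open-circuit: V = 9.89 × 422/(665 + 422) = 3.84 V.
With the load, R₂ becomes R₂‖R_L = 346.6 Ω, so V = 9.89 × 346.6/1012 = 3.39 V.

Unloaded: 3.84 V; loaded: 3.39 V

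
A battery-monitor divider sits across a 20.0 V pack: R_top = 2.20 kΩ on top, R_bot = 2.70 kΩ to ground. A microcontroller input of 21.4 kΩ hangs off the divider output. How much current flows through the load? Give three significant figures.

R_bot‖R_L = 2.398 kΩ; V_out = 20.0 × 2.398/4.598 = 10.43 V.
I_L = V_out / R_L = 10.43 / 21.4 kΩ = 0.487 mA.

I_L ≈ 0.487 mA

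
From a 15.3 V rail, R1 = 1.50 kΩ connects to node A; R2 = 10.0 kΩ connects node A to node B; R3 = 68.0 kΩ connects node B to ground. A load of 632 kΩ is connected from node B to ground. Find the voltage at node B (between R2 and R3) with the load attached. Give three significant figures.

At node B, R3 is in parallel with the load: R3‖R_L = 61.39 kΩ.
Below node A the resistance is R2 + (R3‖R_L) = 71.39 kΩ, so V_A = 15.3 × 71.39/72.89 = 14.99 V.
Then V_B = V_A × (R3‖R_L)/(R2 + R3‖R_L) = 14.99 × 61.39/71.39 = 12.9 V.

V ≈ 12.9 V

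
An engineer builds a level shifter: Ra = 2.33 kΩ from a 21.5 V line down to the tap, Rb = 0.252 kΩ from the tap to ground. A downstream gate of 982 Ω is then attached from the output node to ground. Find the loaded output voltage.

V_out ≈ 1.70 V

The load sits in parallel with Rb: Rb‖R_L = (252 × 982) / (252 + 982) = 200.5 Ω.
V_out = 21.5 × 200.5 / (2330 + 200.5) = 21.5 × 200.5/2531 = 1.70 V.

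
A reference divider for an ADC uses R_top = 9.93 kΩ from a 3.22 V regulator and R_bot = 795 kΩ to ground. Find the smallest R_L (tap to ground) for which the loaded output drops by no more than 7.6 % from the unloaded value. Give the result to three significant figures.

Output resistance R_th = R_top‖R_bot = (9.93 × 795)/804.9 = 9.807 kΩ.
The fractional drop is R_th/(R_th + R_L); requiring this ≤ 0.0760 gives R_L ≥ R_th(1/0.0760 − 1) = 9.807 × 12.16 = 119 kΩ.

R_L(min) ≈ 119 kΩ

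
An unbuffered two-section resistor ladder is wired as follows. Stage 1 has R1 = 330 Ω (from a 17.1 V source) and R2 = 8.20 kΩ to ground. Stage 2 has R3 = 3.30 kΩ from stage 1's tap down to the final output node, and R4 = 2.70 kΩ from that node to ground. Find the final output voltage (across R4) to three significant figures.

V_out ≈ 7.03 V

Stage 2 presents R3+R4 = 6000 Ω as a load on stage 1's tap.
Stage 1's lower leg becomes R2‖(R3+R4) = 3465 Ω, so V_mid = 17.1 × 3465/3795 = 15.61 V.
Stage 2 is itself unloaded: V_out = V_mid × R4/(R3+R4) = 15.61 × 2700/6000 = 7.03 V.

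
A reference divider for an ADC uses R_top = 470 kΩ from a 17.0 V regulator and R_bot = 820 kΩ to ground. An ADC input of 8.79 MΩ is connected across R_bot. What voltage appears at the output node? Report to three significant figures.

The load sits in parallel with R_bot: R_bot‖R_L = (820 × 8790) / (820 + 8790) = 750.0 kΩ.
V_out = 17.0 × 750.0 / (470 + 750.0) = 17.0 × 750.0/1220 = 10.5 V.
(Unloaded it would have been 10.8 V.)

V_out ≈ 10.5 V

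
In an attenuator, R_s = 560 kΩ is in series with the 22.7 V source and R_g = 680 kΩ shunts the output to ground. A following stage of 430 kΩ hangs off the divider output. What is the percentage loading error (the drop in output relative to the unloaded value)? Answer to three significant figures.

The divider's output (Thévenin) resistance is R_s‖R_g = 307.1 kΩ.
Fractional drop under load = R_th/(R_th + R_L) = 307.1 / (307.1 + 430) = 0.4166.
So the output falls by 41.7 %.

41.7 %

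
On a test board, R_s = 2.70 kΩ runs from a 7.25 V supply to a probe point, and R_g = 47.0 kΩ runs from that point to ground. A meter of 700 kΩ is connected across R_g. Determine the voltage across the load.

V_out ≈ 6.83 V

The load sits in parallel with R_g: R_g‖R_L = (47.0 × 700) / (47.0 + 700) = 44.04 kΩ.
V_out = 7.25 × 44.04 / (2.70 + 44.04) = 7.25 × 44.04/46.74 = 6.83 V.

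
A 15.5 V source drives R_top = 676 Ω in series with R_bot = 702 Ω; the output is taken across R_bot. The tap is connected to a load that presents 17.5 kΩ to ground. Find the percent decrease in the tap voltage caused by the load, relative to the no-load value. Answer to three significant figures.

1.93 %

The divider's output (Thévenin) resistance is R_top‖R_bot = 344.4 Ω.
Fractional drop under load = R_th/(R_th + R_L) = 344.4 / (344.4 + 17500) = 0.01930.
So the output falls by 1.93 %.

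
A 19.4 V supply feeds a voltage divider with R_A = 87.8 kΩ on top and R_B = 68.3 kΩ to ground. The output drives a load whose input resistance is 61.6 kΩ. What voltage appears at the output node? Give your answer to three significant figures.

V_out ≈ 5.23 V

The load sits in parallel with R_B: R_B‖R_L = (68.3 × 61.6) / (68.3 + 61.6) = 32.39 kΩ.
V_out = 19.4 × 32.39 / (87.8 + 32.39) = 19.4 × 32.39/120.2 = 5.23 V.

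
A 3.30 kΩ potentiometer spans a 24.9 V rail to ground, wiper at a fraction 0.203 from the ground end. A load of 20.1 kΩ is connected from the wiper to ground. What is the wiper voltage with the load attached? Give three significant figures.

V ≈ 4.92 V

The wiper splits the pot into (1−α)R = 2630 Ω above and αR = 669.9 Ω below.
Lower section ‖ load = 648.3 Ω.
V_wiper = 24.9 × 648.3/(2630 + 648.3) = 4.92 V.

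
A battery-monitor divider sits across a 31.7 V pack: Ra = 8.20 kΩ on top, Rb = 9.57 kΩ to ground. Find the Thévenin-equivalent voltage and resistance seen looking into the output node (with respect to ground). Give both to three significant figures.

V_th is the open-circuit tap voltage: 31.7 × 9.57/(8.20 + 9.57) = 17.1 V.
With the supply zeroed, Ra and Rb appear in parallel from the tap: R_th = Ra‖Rb = (8.20 × 9.57)/17.77 = 4.42 kΩ.

V_th = 17.1 V, R_th = 4.42 kΩ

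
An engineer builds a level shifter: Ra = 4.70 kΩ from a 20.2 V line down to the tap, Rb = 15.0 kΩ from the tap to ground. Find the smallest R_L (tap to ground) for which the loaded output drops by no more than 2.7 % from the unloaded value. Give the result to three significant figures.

Output resistance R_th = Ra‖Rb = (4.70 × 15.0)/19.70 = 3.579 kΩ.
The fractional drop is R_th/(R_th + R_L); requiring this ≤ 0.0270 gives R_L ≥ R_th(1/0.0270 − 1) = 3.579 × 36.04 = 129 kΩ.

R_L(min) ≈ 129 kΩ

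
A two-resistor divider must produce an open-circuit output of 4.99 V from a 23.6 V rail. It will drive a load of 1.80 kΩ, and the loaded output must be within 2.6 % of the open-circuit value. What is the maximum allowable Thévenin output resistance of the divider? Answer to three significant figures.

R_th ≤ 48.0 Ω

Loading drop = R_th/(R_th + R_L) ≤ 0.0260, so R_th ≤ R_L · ε/(1−ε) = 1.80 kΩ × 0.0260/0.9740 = 48.0 Ω.
(Any R1, R2 with R2/(R1+R2) = 0.211 and R1‖R2 ≤ 48.0 Ω will meet the spec.)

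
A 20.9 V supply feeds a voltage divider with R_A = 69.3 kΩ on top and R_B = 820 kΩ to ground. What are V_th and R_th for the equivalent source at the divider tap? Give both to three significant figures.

V_th = 19.3 V, R_th = 63.9 kΩ

V_th is the open-circuit tap voltage: 20.9 × 820/(69.3 + 820) = 19.3 V.
With the supply zeroed, R_A and R_B appear in parallel from the tap: R_th = R_A‖R_B = (69.3 × 820)/889.3 = 63.9 kΩ.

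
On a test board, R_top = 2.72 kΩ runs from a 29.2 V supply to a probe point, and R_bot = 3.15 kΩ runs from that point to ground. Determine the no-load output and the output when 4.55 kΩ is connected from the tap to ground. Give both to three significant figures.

Open-circuit: V = 29.2 × 3.15/(2.72 + 3.15) = 15.7 V.
With the load, R_bot becomes R_bot‖R_L = 1.861 kΩ, so V = 29.2 × 1.861/4.581 = 11.9 V.

Unloaded: 15.7 V; loaded: 11.9 V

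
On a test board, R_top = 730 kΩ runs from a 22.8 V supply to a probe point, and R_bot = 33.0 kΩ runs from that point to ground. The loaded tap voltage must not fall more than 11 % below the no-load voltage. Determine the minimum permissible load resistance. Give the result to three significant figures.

Output resistance R_th = R_top‖R_bot = (730 × 33.0)/763.0 = 31.57 kΩ.
The fractional drop is R_th/(R_th + R_L); requiring this ≤ 0.110 gives R_L ≥ R_th(1/0.110 − 1) = 31.57 × 8.091 = 255 kΩ.

R_L(min) ≈ 255 kΩ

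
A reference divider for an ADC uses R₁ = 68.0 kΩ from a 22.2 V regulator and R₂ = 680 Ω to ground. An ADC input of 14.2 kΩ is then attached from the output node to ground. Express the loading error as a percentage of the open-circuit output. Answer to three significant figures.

The divider's output (Thévenin) resistance is R₁‖R₂ = 673.3 Ω.
Fractional drop under load = R_th/(R_th + R_L) = 673.3 / (673.3 + 14200) = 0.04527.
So the output falls by 4.53 %.

4.53 %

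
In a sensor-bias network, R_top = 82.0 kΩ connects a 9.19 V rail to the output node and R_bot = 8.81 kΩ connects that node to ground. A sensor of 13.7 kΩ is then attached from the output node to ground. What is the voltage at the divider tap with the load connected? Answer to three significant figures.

V_out ≈ 0.564 V

The load sits in parallel with R_bot: R_bot‖R_L = (8.81 × 13.7) / (8.81 + 13.7) = 5.362 kΩ.
V_out = 9.19 × 5.362 / (82.0 + 5.362) = 9.19 × 5.362/87.36 = 0.564 V.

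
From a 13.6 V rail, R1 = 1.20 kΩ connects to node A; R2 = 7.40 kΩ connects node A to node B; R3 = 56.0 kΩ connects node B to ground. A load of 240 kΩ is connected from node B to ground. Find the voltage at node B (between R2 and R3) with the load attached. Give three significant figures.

At node B, R3 is in parallel with the load: R3‖R_L = 45.41 kΩ.
Below node A the resistance is R2 + (R3‖R_L) = 52.81 kΩ, so V_A = 13.6 × 52.81/54.01 = 13.30 V.
Then V_B = V_A × (R3‖R_L)/(R2 + R3‖R_L) = 13.30 × 45.41/52.81 = 11.4 V.

V ≈ 11.4 V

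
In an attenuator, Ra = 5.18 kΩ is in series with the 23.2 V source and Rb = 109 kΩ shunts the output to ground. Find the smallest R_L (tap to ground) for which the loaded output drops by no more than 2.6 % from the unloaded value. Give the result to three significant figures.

Output resistance R_th = Ra‖Rb = (5.18 × 109)/114.2 = 4.945 kΩ.
The fractional drop is R_th/(R_th + R_L); requiring this ≤ 0.0260 gives R_L ≥ R_th(1/0.0260 − 1) = 4.945 × 37.46 = 185 kΩ.

R_L(min) ≈ 185 kΩ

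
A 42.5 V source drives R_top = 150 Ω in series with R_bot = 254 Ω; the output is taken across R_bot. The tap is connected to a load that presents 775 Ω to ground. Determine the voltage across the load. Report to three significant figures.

The load sits in parallel with R_bot: R_bot‖R_L = (254 × 775) / (254 + 775) = 191.3 Ω.
V_out = 42.5 × 191.3 / (150 + 191.3) = 42.5 × 191.3/341.3 = 23.8 V.

V_out ≈ 23.8 V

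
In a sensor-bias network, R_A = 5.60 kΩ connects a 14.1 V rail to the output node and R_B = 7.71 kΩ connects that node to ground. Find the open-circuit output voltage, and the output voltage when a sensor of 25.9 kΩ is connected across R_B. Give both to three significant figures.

Unloaded: 8.17 V; loaded: 7.26 V

Open-circuit: V = 14.1 × 7.71/(5.60 + 7.71) = 8.17 V.
With the load, R_B becomes R_B‖R_L = 5.941 kΩ, so V = 14.1 × 5.941/11.54 = 7.26 V.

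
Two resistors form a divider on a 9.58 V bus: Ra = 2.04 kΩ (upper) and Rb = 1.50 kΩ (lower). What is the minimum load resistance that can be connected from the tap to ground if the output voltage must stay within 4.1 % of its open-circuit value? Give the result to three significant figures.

Output resistance R_th = Ra‖Rb = (2040 × 1500)/3540 = 864.4 Ω.
The fractional drop is R_th/(R_th + R_L); requiring this ≤ 0.0410 gives R_L ≥ R_th(1/0.0410 − 1) = 864.4 × 23.39 = 20.2 kΩ.

R_L(min) ≈ 20.2 kΩ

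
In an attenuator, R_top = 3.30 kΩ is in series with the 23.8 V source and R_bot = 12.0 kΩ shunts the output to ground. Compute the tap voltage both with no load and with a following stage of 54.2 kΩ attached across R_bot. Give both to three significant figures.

Open-circuit: V = 23.8 × 12.0/(3.30 + 12.0) = 18.7 V.
With the load, R_bot becomes R_bot‖R_L = 9.825 kΩ, so V = 23.8 × 9.825/13.12 = 17.8 V.

Unloaded: 18.7 V; loaded: 17.8 V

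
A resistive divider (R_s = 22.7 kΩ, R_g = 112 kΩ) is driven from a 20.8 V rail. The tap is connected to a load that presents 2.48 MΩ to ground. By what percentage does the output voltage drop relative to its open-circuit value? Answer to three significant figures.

0.755 %

The divider's output (Thévenin) resistance is R_s‖R_g = 18.87 kΩ.
Fractional drop under load = R_th/(R_th + R_L) = 18.87 / (18.87 + 2480) = 0.007553.
So the output falls by 0.755 %.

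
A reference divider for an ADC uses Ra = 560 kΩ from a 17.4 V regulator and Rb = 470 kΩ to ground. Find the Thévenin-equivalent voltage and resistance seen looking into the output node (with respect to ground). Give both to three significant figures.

V_th is the open-circuit tap voltage: 17.4 × 470/(560 + 470) = 7.94 V.
With the supply zeroed, Ra and Rb appear in parallel from the tap: R_th = Ra‖Rb = (560 × 470)/1030 = 256 kΩ.

V_th = 7.94 V, R_th = 256 kΩ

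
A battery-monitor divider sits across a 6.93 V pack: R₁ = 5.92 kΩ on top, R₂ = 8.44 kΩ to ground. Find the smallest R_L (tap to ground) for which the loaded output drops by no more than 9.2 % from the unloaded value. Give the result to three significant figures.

Output resistance R_th = R₁‖R₂ = (5.92 × 8.44)/14.36 = 3.479 kΩ.
The fractional drop is R_th/(R_th + R_L); requiring this ≤ 0.0920 gives R_L ≥ R_th(1/0.0920 − 1) = 3.479 × 9.870 = 34.3 kΩ.

R_L(min) ≈ 34.3 kΩ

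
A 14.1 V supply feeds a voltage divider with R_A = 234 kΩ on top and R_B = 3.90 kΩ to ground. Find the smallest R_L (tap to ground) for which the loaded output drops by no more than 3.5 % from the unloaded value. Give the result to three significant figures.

Output resistance R_th = R_A‖R_B = (234 × 3.90)/237.9 = 3.836 kΩ.
The fractional drop is R_th/(R_th + R_L); requiring this ≤ 0.0350 gives R_L ≥ R_th(1/0.0350 − 1) = 3.836 × 27.57 = 106 kΩ.

R_L(min) ≈ 106 kΩ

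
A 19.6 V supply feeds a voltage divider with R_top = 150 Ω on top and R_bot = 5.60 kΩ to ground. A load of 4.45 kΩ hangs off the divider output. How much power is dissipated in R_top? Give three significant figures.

Total resistance from the source is R_top + (R_bot‖R_L) = 2630 Ω, so I = 19.6/2630 Ω = 7.454 mA.
P = I²·R_top = (7.454 mA)² × 150 Ω = 8.33 mW.

P ≈ 8.33 mW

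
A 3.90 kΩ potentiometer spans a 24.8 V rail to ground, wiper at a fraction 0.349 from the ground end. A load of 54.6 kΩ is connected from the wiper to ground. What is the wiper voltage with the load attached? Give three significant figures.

The wiper splits the pot into (1−α)R = 2.539 kΩ above and αR = 1.361 kΩ below.
Lower section ‖ load = 1.328 kΩ.
V_wiper = 24.8 × 1.328/(2.539 + 1.328) = 8.52 V.

V ≈ 8.52 V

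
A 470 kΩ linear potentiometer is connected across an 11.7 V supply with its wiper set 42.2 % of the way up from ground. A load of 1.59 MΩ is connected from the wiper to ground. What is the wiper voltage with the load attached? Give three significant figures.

V ≈ 4.61 V

The wiper splits the pot into (1−α)R = 271.7 kΩ above and αR = 198.3 kΩ below.
Lower section ‖ load = 176.3 kΩ.
V_wiper = 11.7 × 176.3/(271.7 + 176.3) = 4.61 V.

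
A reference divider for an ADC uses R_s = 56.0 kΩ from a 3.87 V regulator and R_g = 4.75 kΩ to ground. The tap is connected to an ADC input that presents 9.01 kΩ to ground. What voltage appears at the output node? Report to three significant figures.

V_out ≈ 0.204 V

The load sits in parallel with R_g: R_g‖R_L = (4.75 × 9.01) / (4.75 + 9.01) = 3.110 kΩ.
V_out = 3.87 × 3.110 / (56.0 + 3.110) = 3.87 × 3.110/59.11 = 0.204 V.
(Unloaded it would have been 0.303 V.)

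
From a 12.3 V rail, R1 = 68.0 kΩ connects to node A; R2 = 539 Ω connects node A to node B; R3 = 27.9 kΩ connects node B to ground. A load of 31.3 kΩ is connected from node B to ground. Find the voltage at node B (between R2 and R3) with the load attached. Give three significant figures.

At node B, R3 is in parallel with the load: R3‖R_L = 14750 Ω.
Below node A the resistance is R2 + (R3‖R_L) = 15290 Ω, so V_A = 12.3 × 15290/83290 = 2.258 V.
Then V_B = V_A × (R3‖R_L)/(R2 + R3‖R_L) = 2.258 × 14750/15290 = 2.18 V.

V ≈ 2.18 V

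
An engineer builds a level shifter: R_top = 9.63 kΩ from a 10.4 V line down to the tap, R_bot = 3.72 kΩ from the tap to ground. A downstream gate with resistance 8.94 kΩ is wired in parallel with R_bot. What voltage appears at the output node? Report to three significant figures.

The load sits in parallel with R_bot: R_bot‖R_L = (3.72 × 8.94) / (3.72 + 8.94) = 2.627 kΩ.
V_out = 10.4 × 2.627 / (9.63 + 2.627) = 10.4 × 2.627/12.26 = 2.23 V.
(Unloaded it would have been 2.90 V.)

V_out ≈ 2.23 V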